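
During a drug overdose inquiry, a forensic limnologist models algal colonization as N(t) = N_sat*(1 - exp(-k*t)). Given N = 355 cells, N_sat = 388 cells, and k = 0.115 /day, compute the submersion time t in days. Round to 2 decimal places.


PMSI from diatom colonization curve:
N / N_sat = 355 / 388 = 0.914948
1 - N/N_sat = 0.085052
ln(1 - N/N_sat) = -2.464492
t = -ln(1 - N/N_sat) / k = -(-2.464492) / 0.115 = 21.43 days

21.43


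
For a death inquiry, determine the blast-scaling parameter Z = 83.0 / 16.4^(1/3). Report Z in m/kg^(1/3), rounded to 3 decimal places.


Scaled distance calculation:
W^(1/3) = 16.4^(1/3) = 2.540668
Z = R / W^(1/3) = 83.0 / 2.540668
Z = 32.669 m/kg^(1/3)

32.669


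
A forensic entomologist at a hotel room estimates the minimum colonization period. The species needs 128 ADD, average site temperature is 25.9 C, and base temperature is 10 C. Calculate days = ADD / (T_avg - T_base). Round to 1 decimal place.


Insect development time:
Effective temperature = avg_temp - T_base = 25.9 - 10 = 15.9 C
Days = ADD / effective_temp = 128 / 15.9 = 8.1 days

8.1


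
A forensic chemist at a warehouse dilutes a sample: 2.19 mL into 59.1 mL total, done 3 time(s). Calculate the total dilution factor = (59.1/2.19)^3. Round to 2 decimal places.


Dilution factor calculation:
Single dilution = V_total / V_sample = 59.1 / 2.19 ≈ 26.986301
Number of dilutions = 3
Total DF = (59.1 / 2.19)^3 (full precision, rounded at the end) = 19653.06

19653.06


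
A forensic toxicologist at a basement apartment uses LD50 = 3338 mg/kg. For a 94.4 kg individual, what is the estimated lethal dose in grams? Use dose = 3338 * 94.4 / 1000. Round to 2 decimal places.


Lethal dose calculation:
Lethal dose = LD50 * body_weight / 1000
= 3338 * 94.4 / 1000
= 315107.2 / 1000
= 315.11 g

315.11


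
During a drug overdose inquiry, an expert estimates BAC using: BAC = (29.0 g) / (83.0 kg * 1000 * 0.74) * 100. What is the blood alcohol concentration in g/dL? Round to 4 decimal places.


Applying the Widmark formula:
BAC = (dose_g / (body_wt * 1000 * r)) * 100
Denominator = 83.0 * 1000 * 0.74 = 61420
BAC = (29.0 / 61420) * 100
BAC = 0.0472 g/dL

0.0472


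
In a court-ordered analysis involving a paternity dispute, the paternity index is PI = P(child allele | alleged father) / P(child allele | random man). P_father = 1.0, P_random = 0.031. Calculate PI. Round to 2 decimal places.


Paternity Index calculation:
PI = P(allele|father) / P(allele|random)
PI = 1.0 / 0.031
PI = 32.26

32.26


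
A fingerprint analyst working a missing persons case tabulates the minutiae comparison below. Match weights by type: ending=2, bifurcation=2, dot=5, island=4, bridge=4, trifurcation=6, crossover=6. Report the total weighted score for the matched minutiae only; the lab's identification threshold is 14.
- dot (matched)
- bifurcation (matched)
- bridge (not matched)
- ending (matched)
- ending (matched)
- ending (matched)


Weighted minutiae match score:
  dot: matched, +5 (running total 5)
  bifurcation: matched, +2 (running total 7)
  bridge: not matched, +0
  ending: matched, +2 (running total 9)
  ending: matched, +2 (running total 11)
  ending: matched, +2 (running total 13)
Total score = 13
Threshold = 14; verdict = inconclusive

13


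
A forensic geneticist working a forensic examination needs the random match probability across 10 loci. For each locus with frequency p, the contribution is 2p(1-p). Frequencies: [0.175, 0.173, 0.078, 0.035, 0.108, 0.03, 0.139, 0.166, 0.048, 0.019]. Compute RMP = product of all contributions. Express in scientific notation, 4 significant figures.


Computing RMP for 10 loci:
Locus 1: 2 * 0.175 * 0.825 = 0.28875
Locus 2: 2 * 0.173 * 0.827 = 0.286142
Locus 3: 2 * 0.078 * 0.922 = 0.143832
Locus 4: 2 * 0.035 * 0.965 = 0.06755
Locus 5: 2 * 0.108 * 0.892 = 0.192672
Locus 6: 2 * 0.03 * 0.97 = 0.0582
Locus 7: 2 * 0.139 * 0.861 = 0.239358
Locus 8: 2 * 0.166 * 0.834 = 0.276888
Locus 9: 2 * 0.048 * 0.952 = 0.091392
Locus 10: 2 * 0.019 * 0.981 = 0.037278
RMP = 2.033e-09

2.033e-09


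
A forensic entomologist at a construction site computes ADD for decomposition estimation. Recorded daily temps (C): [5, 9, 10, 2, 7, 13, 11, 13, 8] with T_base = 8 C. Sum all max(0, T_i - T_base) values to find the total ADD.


Computing ADD day by day:
Day 1: max(0, 5 - 8) = 0
Day 2: max(0, 9 - 8) = 1
Day 3: max(0, 10 - 8) = 2
Day 4: max(0, 2 - 8) = 0
Day 5: max(0, 7 - 8) = 0
Day 6: max(0, 13 - 8) = 5
Day 7: max(0, 11 - 8) = 3
Day 8: max(0, 13 - 8) = 5
Day 9: max(0, 8 - 8) = 0
Total ADD = 16

16


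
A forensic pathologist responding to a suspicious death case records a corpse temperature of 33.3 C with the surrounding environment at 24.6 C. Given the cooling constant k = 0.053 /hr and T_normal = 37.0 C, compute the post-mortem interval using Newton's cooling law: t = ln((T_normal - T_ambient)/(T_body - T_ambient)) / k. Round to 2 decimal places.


Using Newton's law of cooling:
t = ln((T_normal - T_ambient) / (T_body - T_ambient)) / k
T_normal - T_ambient = 12.4
T_body - T_ambient = 8.7
Ratio = 1.425287
ln(ratio) = 0.354373
t = 0.354373 / 0.053 = 6.69 hours

6.69


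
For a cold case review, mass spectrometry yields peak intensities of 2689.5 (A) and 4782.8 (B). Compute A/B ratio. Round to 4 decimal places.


Spectral peak ratio:
Peak A = 2689.5 counts
Peak B = 4782.8 counts
Ratio = 2689.5 / 4782.8 = 0.5623

0.5623


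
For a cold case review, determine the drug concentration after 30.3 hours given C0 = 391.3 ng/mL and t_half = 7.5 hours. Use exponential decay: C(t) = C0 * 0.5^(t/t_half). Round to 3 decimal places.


Drug concentration decay:
Number of half-lives = t / t_half = 30.3 / 7.5 = 4.04
Decay factor = 0.5^4.04 = 0.06079093
C(t) = 391.3 * 0.06079093 = 23.787 ng/mL

23.787


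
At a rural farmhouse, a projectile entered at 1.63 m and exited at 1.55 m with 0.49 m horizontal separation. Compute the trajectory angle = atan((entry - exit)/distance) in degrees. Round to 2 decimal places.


Bullet trajectory angle:
Height difference = 1.63 - 1.55 = 0.08 m
angle = atan(0.08 / 0.49)
angle = atan(0.163265)
angle = 9.27 degrees

9.27


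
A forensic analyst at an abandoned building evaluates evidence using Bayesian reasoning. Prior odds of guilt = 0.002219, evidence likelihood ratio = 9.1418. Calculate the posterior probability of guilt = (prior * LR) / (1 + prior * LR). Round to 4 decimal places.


Bayesian evidence evaluation:
Posterior odds = prior_odds * LR = 0.002219 * 9.1418 = 0.02028565
Posterior probability = posterior_odds / (1 + posterior_odds)
= 0.02028565 / (1 + 0.02028565)
= 0.02028565 / 1.02028565
= 0.0199

0.0199


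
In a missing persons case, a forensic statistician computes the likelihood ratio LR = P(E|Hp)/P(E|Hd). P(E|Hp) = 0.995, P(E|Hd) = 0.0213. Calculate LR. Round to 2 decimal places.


Likelihood ratio calculation:
LR = P(E|Hp) / P(E|Hd)
LR = 0.995 / 0.0213
LR = 46.71

46.71


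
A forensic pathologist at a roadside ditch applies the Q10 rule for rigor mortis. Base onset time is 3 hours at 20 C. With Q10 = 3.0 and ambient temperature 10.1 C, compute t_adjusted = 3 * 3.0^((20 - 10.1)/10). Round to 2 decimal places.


Rigor mortis time adjustment:
Exponent = (T_ref - T_actual) / 10 = (20 - 10.1) / 10 = 0.99
Q10 factor = 3.0^0.99 = 2.96722
t_adjusted = 3 * 2.96722 = 8.90 hours

8.90


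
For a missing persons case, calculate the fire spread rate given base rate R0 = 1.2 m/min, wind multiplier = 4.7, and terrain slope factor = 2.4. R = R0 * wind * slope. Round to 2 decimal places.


Fire spread rate calculation:
R = R0 * wind_factor * slope_factor
= 1.2 * 4.7 * 2.4
= 5.64 * 2.4
= 13.54 m/min

13.54


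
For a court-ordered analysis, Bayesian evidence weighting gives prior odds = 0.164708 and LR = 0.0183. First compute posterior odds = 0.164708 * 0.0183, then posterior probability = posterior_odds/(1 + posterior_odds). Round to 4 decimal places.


Bayesian evidence evaluation:
Posterior odds = prior_odds * LR = 0.164708 * 0.0183 = 0.003014156
Posterior probability = posterior_odds / (1 + posterior_odds)
= 0.003014156 / (1 + 0.003014156)
= 0.003014156 / 1.003014156
= 0.0030

0.0030


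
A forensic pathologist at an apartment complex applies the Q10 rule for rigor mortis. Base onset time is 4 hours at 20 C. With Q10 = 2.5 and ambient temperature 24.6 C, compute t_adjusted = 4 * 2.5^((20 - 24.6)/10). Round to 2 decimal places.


Rigor mortis time adjustment:
Exponent = (T_ref - T_actual) / 10 = (20 - 24.6) / 10 = -0.46
Q10 factor = 2.5^-0.46 = 0.65607
t_adjusted = 4 * 0.65607 = 2.62 hours

2.62


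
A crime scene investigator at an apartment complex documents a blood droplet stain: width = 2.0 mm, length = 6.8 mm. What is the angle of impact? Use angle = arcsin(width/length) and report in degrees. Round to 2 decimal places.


Blood spatter impact angle calculation:
width / length = 2.0 / 6.8 = 0.294118
angle = arcsin(0.294118)
angle = 17.10 degrees

17.10


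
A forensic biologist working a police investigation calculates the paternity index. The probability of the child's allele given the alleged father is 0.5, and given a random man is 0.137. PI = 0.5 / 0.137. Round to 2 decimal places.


Paternity Index calculation:
PI = P(allele|father) / P(allele|random)
PI = 0.5 / 0.137
PI = 3.65

3.65


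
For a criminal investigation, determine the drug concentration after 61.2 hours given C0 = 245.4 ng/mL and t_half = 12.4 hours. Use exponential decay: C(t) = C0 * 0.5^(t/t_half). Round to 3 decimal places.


Drug concentration decay:
Number of half-lives = t / t_half = 61.2 / 12.4 = 4.935484
Decay factor = 0.5^4.935484 = 0.03267919
C(t) = 245.4 * 0.03267919 = 8.019 ng/mL

8.019


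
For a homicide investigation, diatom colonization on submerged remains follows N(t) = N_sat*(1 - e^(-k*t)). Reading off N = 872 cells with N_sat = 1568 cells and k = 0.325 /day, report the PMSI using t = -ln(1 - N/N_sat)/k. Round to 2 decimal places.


PMSI from diatom colonization curve:
N / N_sat = 872 / 1568 = 0.556122
1 - N/N_sat = 0.443878
ln(1 - N/N_sat) = -0.812206
t = -ln(1 - N/N_sat) / k = -(-0.812206) / 0.325 = 2.50 days

2.50


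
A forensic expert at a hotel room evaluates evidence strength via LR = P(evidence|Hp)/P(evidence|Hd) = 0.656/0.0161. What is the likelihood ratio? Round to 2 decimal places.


Likelihood ratio calculation:
LR = P(E|Hp) / P(E|Hd)
LR = 0.656 / 0.0161
LR = 40.75

40.75


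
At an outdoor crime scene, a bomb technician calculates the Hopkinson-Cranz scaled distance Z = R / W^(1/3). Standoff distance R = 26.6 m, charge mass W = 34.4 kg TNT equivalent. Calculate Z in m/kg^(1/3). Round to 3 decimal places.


Scaled distance calculation:
W^(1/3) = 34.4^(1/3) = 3.252267
Z = R / W^(1/3) = 26.6 / 3.252267
Z = 8.179 m/kg^(1/3)

8.179


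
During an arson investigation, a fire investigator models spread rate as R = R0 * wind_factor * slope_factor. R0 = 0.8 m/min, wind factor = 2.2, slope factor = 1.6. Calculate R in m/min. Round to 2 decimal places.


Fire spread rate calculation:
R = R0 * wind_factor * slope_factor
= 0.8 * 2.2 * 1.6
= 1.76 * 1.6
= 2.82 m/min

2.82


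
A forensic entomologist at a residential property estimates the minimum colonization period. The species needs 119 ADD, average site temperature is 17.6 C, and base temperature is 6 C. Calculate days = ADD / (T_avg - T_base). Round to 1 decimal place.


Insect development time:
Effective temperature = avg_temp - T_base = 17.6 - 6 = 11.6 C
Days = ADD / effective_temp = 119 / 11.6 = 10.3 days

10.3


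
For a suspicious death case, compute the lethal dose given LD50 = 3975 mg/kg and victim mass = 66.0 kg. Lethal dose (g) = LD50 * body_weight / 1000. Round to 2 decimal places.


Lethal dose calculation:
Lethal dose = LD50 * body_weight / 1000
= 3975 * 66.0 / 1000
= 262350 / 1000
= 262.35 g

262.35


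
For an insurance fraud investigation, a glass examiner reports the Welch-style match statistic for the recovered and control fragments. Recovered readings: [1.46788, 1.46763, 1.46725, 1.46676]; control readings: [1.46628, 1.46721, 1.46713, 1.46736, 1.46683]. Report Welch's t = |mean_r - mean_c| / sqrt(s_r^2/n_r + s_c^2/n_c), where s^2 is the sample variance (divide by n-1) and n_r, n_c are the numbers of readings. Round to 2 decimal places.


Welch's t-criterion for glass RI comparison:
Recovered mean = sum / n_r = 5.86952 / 4 = 1.46738
Control mean = sum / n_c = 7.33481 / 5 = 1.466962
Recovered sample variance s_r^2 = 2.37933e-07
Control sample variance s_c^2 = 1.8267e-07
Welch SE (unpooled) = sqrt(s_r^2/n_r + s_c^2/n_c) = sqrt(5.94833e-08 + 3.6534e-08) = sqrt(9.60173e-08) = 0.000309867
|mean_r - mean_c| = 0.000418
t = 0.000418 / 0.000309867 = 1.35

1.35


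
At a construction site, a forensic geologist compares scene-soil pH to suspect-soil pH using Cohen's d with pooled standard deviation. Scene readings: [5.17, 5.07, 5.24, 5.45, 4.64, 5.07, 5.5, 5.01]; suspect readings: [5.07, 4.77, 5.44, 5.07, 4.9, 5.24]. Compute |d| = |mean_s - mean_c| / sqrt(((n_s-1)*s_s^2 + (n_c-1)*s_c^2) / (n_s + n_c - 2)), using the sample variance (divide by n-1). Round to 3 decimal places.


Pooled-variance Cohen's d for soil pH comparison:
Scene mean = 41.15 / 8 = 5.14375
Suspect mean = 30.49 / 6 = 5.081667
Scene sample variance s_s^2 = 0.073313
Suspect sample variance s_c^2 = 0.056777
Pooled variance = ((n_s-1)*s_s^2 + (n_c-1)*s_c^2) / (n_s + n_c - 2) = 0.066423
Pooled SD = sqrt(0.066423) = 0.257727
Mean difference = 0.062083
|d| = |0.062083| / 0.257727 = 0.241

0.241


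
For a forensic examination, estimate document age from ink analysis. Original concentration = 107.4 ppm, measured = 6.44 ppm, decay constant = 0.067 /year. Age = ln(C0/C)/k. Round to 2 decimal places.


Document age estimation:
C0/C = 107.4 / 6.44 = 16.677019
ln(C0/C) = 2.814032
t = 2.814032 / 0.067 = 42.00 years

42.00


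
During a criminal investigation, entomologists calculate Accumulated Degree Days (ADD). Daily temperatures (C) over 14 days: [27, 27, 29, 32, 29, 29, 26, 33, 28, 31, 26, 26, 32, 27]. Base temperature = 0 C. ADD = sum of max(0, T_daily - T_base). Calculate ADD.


Computing ADD day by day:
Day 1: max(0, 27 - 0) = 27
Day 2: max(0, 27 - 0) = 27
Day 3: max(0, 29 - 0) = 29
Day 4: max(0, 32 - 0) = 32
Day 5: max(0, 29 - 0) = 29
Day 6: max(0, 29 - 0) = 29
Day 7: max(0, 26 - 0) = 26
Day 8: max(0, 33 - 0) = 33
Day 9: max(0, 28 - 0) = 28
Day 10: max(0, 31 - 0) = 31
Day 11: max(0, 26 - 0) = 26
Day 12: max(0, 26 - 0) = 26
Day 13: max(0, 32 - 0) = 32
Day 14: max(0, 27 - 0) = 27
Total ADD = 402

402


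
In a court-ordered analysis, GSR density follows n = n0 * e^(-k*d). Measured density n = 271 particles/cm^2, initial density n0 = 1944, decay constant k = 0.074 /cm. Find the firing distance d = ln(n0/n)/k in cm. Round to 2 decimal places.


GSR distance calculation:
n0/n = 1944 / 271 = 7.173432
ln(n0/n) = 1.970384
d = 1.970384 / 0.074 = 26.63 cm

26.63


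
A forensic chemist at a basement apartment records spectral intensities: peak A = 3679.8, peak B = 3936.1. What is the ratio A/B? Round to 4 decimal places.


Spectral peak ratio:
Peak A = 3679.8 counts
Peak B = 3936.1 counts
Ratio = 3679.8 / 3936.1 = 0.9349

0.9349


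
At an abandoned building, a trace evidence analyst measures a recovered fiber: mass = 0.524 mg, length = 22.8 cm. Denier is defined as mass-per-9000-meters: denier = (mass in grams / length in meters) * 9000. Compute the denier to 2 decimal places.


Denier calculation:
Mass in grams = 0.524 mg / 1000 = 0.000524 g
Length in meters = 22.8 cm / 100 = 0.228 m
Linear density = mass / length = 0.000524 / 0.228 = 0.00229825 g/m
Denier = (g/m) * 9000 = 0.00229825 * 9000 = 20.68

20.68


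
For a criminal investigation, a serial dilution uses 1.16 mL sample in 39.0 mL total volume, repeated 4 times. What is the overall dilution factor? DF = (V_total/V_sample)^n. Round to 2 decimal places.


Dilution factor calculation:
Single dilution = V_total / V_sample = 39.0 / 1.16 ≈ 33.62069
Number of dilutions = 4
Total DF = (39.0 / 1.16)^4 (full precision, rounded at the end) = 1277692.87

1277692.87


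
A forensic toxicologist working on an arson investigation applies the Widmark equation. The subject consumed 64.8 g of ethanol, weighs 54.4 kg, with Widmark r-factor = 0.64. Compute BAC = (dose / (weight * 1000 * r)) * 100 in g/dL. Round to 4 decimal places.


Applying the Widmark formula:
BAC = (dose_g / (body_wt * 1000 * r)) * 100
Denominator = 54.4 * 1000 * 0.64 = 34816
BAC = (64.8 / 34816) * 100
BAC = 0.1861 g/dL

0.1861


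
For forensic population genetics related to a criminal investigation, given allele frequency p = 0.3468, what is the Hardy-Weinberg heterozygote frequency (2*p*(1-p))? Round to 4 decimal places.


Hardy-Weinberg heterozygote frequency:
q = 1 - p = 1 - 0.3468 = 0.6532
2pq = 2 * 0.3468 * 0.6532 = 0.4531

0.4531


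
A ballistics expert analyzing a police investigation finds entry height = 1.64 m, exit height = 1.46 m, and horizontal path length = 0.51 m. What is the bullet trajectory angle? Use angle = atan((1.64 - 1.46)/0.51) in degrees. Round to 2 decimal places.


Bullet trajectory angle:
Height difference = 1.64 - 1.46 = 0.18 m
angle = atan(0.18 / 0.51)
angle = atan(0.352941)
angle = 19.44 degrees

19.44


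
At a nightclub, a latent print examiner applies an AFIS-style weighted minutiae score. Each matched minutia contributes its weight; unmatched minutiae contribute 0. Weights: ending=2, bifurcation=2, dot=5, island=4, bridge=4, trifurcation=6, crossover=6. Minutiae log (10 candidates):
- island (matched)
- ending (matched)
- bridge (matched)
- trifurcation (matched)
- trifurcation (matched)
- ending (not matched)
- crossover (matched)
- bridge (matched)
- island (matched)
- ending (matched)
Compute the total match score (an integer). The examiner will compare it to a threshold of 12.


Weighted minutiae match score:
  island: matched, +4 (running total 4)
  ending: matched, +2 (running total 6)
  bridge: matched, +4 (running total 10)
  trifurcation: matched, +6 (running total 16)
  trifurcation: matched, +6 (running total 22)
  ending: not matched, +0
  crossover: matched, +6 (running total 28)
  bridge: matched, +4 (running total 32)
  island: matched, +4 (running total 36)
  ending: matched, +2 (running total 38)
Total score = 38
Threshold = 12; verdict = identification

38


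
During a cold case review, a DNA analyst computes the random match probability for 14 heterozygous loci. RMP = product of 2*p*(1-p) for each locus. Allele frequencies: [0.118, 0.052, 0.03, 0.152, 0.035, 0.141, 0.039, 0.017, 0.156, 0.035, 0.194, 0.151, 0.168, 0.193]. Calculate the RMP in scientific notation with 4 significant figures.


Computing RMP for 14 loci:
Locus 1: 2 * 0.118 * 0.882 = 0.208152
Locus 2: 2 * 0.052 * 0.948 = 0.098592
Locus 3: 2 * 0.03 * 0.97 = 0.0582
Locus 4: 2 * 0.152 * 0.848 = 0.257792
Locus 5: 2 * 0.035 * 0.965 = 0.06755
Locus 6: 2 * 0.141 * 0.859 = 0.242238
Locus 7: 2 * 0.039 * 0.961 = 0.074958
Locus 8: 2 * 0.017 * 0.983 = 0.033422
Locus 9: 2 * 0.156 * 0.844 = 0.263328
Locus 10: 2 * 0.035 * 0.965 = 0.06755
Locus 11: 2 * 0.194 * 0.806 = 0.312728
Locus 12: 2 * 0.151 * 0.849 = 0.256398
Locus 13: 2 * 0.168 * 0.832 = 0.279552
Locus 14: 2 * 0.193 * 0.807 = 0.311502
RMP = 1.568e-12

1.568e-12


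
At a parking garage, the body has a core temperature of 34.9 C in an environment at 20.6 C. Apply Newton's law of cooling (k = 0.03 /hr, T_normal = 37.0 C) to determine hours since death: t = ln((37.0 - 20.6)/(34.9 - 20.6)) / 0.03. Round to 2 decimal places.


Using Newton's law of cooling:
t = ln((T_normal - T_ambient) / (T_body - T_ambient)) / k
T_normal - T_ambient = 16.4
T_body - T_ambient = 14.3
Ratio = 1.146853
ln(ratio) = 0.137022
t = 0.137022 / 0.03 = 4.57 hours

4.57


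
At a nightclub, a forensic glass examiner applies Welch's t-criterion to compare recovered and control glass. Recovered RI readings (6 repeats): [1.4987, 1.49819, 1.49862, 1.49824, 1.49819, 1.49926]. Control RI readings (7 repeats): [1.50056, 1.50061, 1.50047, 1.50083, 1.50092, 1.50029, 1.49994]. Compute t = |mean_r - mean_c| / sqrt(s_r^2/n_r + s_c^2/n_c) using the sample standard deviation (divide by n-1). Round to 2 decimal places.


Welch's t-criterion for glass RI comparison:
Recovered mean = sum / n_r = 8.9912 / 6 = 1.4985333
Control mean = sum / n_c = 10.50362 / 7 = 1.5005171
Recovered sample variance s_r^2 = 1.77027e-07
Control sample variance s_c^2 = 1.0959e-07
Welch SE (unpooled) = sqrt(s_r^2/n_r + s_c^2/n_c) = sqrt(2.95044e-08 + 1.56558e-08) = sqrt(4.51602e-08) = 0.000212509
|mean_r - mean_c| = 0.00198381
t = 0.00198381 / 0.000212509 = 9.34

9.34


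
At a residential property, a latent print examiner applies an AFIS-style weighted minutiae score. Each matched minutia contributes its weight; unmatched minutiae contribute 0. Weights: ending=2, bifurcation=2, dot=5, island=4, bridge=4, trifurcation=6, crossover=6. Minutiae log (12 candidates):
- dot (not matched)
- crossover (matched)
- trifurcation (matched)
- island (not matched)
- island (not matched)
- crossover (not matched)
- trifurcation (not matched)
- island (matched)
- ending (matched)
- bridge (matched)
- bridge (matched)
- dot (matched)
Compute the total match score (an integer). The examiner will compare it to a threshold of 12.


Weighted minutiae match score:
  dot: not matched, +0
  crossover: matched, +6 (running total 6)
  trifurcation: matched, +6 (running total 12)
  island: not matched, +0
  island: not matched, +0
  crossover: not matched, +0
  trifurcation: not matched, +0
  island: matched, +4 (running total 16)
  ending: matched, +2 (running total 18)
  bridge: matched, +4 (running total 22)
  bridge: matched, +4 (running total 26)
  dot: matched, +5 (running total 31)
Total score = 31
Threshold = 12; verdict = identification

31


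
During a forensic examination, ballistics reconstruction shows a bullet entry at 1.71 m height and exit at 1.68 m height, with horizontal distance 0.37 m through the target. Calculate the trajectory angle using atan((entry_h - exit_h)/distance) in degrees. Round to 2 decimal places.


Bullet trajectory angle:
Height difference = 1.71 - 1.68 = 0.03 m
angle = atan(0.03 / 0.37)
angle = atan(0.081081)
angle = 4.64 degrees

4.64


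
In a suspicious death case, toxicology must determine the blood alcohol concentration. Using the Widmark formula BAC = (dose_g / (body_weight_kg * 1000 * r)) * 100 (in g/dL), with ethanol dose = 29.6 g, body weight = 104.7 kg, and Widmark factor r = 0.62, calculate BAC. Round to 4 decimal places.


Applying the Widmark formula:
BAC = (dose_g / (body_wt * 1000 * r)) * 100
Denominator = 104.7 * 1000 * 0.62 = 64914
BAC = (29.6 / 64914) * 100
BAC = 0.0456 g/dL

0.0456


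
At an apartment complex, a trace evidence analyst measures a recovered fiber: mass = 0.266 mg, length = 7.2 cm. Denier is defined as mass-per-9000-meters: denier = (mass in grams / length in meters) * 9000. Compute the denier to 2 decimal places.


Denier calculation:
Mass in grams = 0.266 mg / 1000 = 0.000266 g
Length in meters = 7.2 cm / 100 = 0.072 m
Linear density = mass / length = 0.000266 / 0.072 = 0.00369444 g/m
Denier = (g/m) * 9000 = 0.00369444 * 9000 = 33.25

33.25


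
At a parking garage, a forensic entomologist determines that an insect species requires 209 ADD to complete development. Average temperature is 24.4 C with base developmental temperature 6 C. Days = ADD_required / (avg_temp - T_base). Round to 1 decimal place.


Insect development time:
Effective temperature = avg_temp - T_base = 24.4 - 6 = 18.4 C
Days = ADD / effective_temp = 209 / 18.4 = 11.4 days

11.4


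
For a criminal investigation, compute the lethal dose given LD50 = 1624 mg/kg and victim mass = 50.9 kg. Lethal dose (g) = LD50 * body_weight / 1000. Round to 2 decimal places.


Lethal dose calculation:
Lethal dose = LD50 * body_weight / 1000
= 1624 * 50.9 / 1000
= 82661.6 / 1000
= 82.66 g

82.66


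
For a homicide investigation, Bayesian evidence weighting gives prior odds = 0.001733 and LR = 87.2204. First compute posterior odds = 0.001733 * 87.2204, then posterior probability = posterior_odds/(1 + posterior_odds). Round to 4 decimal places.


Bayesian evidence evaluation:
Posterior odds = prior_odds * LR = 0.001733 * 87.2204 = 0.151153
Posterior probability = posterior_odds / (1 + posterior_odds)
= 0.151153 / (1 + 0.151153)
= 0.151153 / 1.151153
= 0.1313

0.1313


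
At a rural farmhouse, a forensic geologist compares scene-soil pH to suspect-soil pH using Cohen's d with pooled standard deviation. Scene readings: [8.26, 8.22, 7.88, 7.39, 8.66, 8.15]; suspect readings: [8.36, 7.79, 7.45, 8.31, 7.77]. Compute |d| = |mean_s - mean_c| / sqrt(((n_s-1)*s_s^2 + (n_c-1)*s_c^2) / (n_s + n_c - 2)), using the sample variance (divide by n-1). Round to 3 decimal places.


Pooled-variance Cohen's d for soil pH comparison:
Scene mean = 48.56 / 6 = 8.093333
Suspect mean = 39.68 / 5 = 7.936
Scene sample variance s_s^2 = 0.181667
Suspect sample variance s_c^2 = 0.15118
Pooled variance = ((n_s-1)*s_s^2 + (n_c-1)*s_c^2) / (n_s + n_c - 2) = 0.168117
Pooled SD = sqrt(0.168117) = 0.410021
Mean difference = 0.157333
|d| = |0.157333| / 0.410021 = 0.384

0.384


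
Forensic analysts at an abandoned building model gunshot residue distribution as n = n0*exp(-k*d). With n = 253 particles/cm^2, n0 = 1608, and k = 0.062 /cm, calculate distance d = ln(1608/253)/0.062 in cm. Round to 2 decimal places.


GSR distance calculation:
n0/n = 1608 / 253 = 6.355731
ln(n0/n) = 1.849357
d = 1.849357 / 0.062 = 29.83 cm

29.83


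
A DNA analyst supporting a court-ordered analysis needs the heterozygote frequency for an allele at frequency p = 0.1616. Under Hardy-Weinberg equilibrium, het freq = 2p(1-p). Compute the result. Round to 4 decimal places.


Hardy-Weinberg heterozygote frequency:
q = 1 - p = 1 - 0.1616 = 0.8384
2pq = 2 * 0.1616 * 0.8384 = 0.2710

0.2710


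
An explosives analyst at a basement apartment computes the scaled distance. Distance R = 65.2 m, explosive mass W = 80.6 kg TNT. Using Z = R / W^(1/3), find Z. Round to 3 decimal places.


Scaled distance calculation:
W^(1/3) = 80.6^(1/3) = 4.319615
Z = R / W^(1/3) = 65.2 / 4.319615
Z = 15.094 m/kg^(1/3)

15.094


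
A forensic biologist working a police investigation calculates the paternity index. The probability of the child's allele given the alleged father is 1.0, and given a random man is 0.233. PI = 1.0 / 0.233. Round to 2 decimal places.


Paternity Index calculation:
PI = P(allele|father) / P(allele|random)
PI = 1.0 / 0.233
PI = 4.29

4.29


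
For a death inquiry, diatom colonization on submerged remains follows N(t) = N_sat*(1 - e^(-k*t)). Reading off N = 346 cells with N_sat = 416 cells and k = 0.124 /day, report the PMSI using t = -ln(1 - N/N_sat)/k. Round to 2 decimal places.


PMSI from diatom colonization curve:
N / N_sat = 346 / 416 = 0.831731
1 - N/N_sat = 0.168269
ln(1 - N/N_sat) = -1.782191
t = -ln(1 - N/N_sat) / k = -(-1.782191) / 0.124 = 14.37 days

14.37


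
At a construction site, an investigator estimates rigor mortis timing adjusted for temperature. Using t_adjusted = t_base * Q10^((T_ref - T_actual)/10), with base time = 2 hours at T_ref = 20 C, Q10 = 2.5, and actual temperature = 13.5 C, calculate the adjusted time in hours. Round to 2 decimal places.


Rigor mortis time adjustment:
Exponent = (T_ref - T_actual) / 10 = (20 - 13.5) / 10 = 0.65
Q10 factor = 2.5^0.65 = 1.8141
t_adjusted = 2 * 1.8141 = 3.63 hours

3.63


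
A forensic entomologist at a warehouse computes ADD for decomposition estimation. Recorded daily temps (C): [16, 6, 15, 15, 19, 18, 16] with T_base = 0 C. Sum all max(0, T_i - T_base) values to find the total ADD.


Computing ADD day by day:
Day 1: max(0, 16 - 0) = 16
Day 2: max(0, 6 - 0) = 6
Day 3: max(0, 15 - 0) = 15
Day 4: max(0, 15 - 0) = 15
Day 5: max(0, 19 - 0) = 19
Day 6: max(0, 18 - 0) = 18
Day 7: max(0, 16 - 0) = 16
Total ADD = 105

105


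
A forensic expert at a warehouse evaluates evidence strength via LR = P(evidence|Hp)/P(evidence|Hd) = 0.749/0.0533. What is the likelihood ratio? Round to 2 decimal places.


Likelihood ratio calculation:
LR = P(E|Hp) / P(E|Hd)
LR = 0.749 / 0.0533
LR = 14.05

14.05


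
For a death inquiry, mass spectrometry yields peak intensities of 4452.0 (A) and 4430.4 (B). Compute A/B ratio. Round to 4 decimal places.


Spectral peak ratio:
Peak A = 4452.0 counts
Peak B = 4430.4 counts
Ratio = 4452.0 / 4430.4 = 1.0049

1.0049


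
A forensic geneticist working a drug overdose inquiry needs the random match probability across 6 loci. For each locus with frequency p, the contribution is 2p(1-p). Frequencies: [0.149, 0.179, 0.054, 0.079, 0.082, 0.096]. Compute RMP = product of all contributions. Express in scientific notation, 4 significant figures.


Computing RMP for 6 loci:
Locus 1: 2 * 0.149 * 0.851 = 0.253598
Locus 2: 2 * 0.179 * 0.821 = 0.293918
Locus 3: 2 * 0.054 * 0.946 = 0.102168
Locus 4: 2 * 0.079 * 0.921 = 0.145518
Locus 5: 2 * 0.082 * 0.918 = 0.150552
Locus 6: 2 * 0.096 * 0.904 = 0.173568
RMP = 2.896e-05

2.896e-05


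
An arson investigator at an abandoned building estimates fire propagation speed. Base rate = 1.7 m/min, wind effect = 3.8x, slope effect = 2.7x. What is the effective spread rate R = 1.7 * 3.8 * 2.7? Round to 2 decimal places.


Fire spread rate calculation:
R = R0 * wind_factor * slope_factor
= 1.7 * 3.8 * 2.7
= 6.46 * 2.7
= 17.44 m/min

17.44


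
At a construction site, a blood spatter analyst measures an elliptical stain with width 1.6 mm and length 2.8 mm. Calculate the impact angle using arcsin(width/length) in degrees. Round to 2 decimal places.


Blood spatter impact angle calculation:
width / length = 1.6 / 2.8 = 0.571429
angle = arcsin(0.571429)
angle = 34.85 degrees

34.85


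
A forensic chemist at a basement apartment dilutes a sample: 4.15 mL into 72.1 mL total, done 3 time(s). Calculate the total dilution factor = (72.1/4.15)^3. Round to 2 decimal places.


Dilution factor calculation:
Single dilution = V_total / V_sample = 72.1 / 4.15 ≈ 17.373494
Number of dilutions = 3
Total DF = (72.1 / 4.15)^3 (full precision, rounded at the end) = 5243.99

5243.99


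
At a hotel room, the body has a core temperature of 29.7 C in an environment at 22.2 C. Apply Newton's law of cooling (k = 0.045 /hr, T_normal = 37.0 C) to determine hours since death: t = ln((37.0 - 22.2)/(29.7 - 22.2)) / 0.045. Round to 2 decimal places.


Using Newton's law of cooling:
t = ln((T_normal - T_ambient) / (T_body - T_ambient)) / k
T_normal - T_ambient = 14.8
T_body - T_ambient = 7.5
Ratio = 1.973333
ln(ratio) = 0.679724
t = 0.679724 / 0.045 = 15.10 hours

15.10


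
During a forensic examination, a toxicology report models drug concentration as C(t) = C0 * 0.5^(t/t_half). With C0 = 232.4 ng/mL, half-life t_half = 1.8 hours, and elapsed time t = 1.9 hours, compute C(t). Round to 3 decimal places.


Drug concentration decay:
Number of half-lives = t / t_half = 1.9 / 1.8 = 1.055556
Decay factor = 0.5^1.055556 = 0.48111177
C(t) = 232.4 * 0.48111177 = 111.810 ng/mL

111.810


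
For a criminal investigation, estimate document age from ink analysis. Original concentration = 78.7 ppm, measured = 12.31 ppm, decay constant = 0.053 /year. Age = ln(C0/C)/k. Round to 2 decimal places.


Document age estimation:
C0/C = 78.7 / 12.31 = 6.393176
ln(C0/C) = 1.855231
t = 1.855231 / 0.053 = 35.00 years

35.00


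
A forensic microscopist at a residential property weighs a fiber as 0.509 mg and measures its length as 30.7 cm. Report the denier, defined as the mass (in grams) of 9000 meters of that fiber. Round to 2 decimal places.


Denier calculation:
Mass in grams = 0.509 mg / 1000 = 0.000509 g
Length in meters = 30.7 cm / 100 = 0.307 m
Linear density = mass / length = 0.000509 / 0.307 = 0.00165798 g/m
Denier = (g/m) * 9000 = 0.00165798 * 9000 = 14.92

14.92


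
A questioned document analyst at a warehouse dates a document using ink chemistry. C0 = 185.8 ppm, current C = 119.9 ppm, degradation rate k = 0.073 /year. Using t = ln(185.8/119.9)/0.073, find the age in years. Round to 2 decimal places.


Document age estimation:
C0/C = 185.8 / 119.9 = 1.549625
ln(C0/C) = 0.438013
t = 0.438013 / 0.073 = 6.00 years

6.00


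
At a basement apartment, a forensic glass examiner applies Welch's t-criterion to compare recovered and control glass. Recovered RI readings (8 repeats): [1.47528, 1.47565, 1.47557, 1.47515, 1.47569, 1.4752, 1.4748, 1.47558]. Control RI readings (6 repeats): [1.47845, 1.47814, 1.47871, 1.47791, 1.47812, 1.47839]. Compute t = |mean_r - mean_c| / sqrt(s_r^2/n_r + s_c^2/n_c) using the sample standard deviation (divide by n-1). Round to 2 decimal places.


Welch's t-criterion for glass RI comparison:
Recovered mean = sum / n_r = 11.80292 / 8 = 1.475365
Control mean = sum / n_c = 8.86972 / 6 = 1.4782867
Recovered sample variance s_r^2 = 9.64286e-08
Control sample variance s_c^2 = 8.15467e-08
Welch SE (unpooled) = sqrt(s_r^2/n_r + s_c^2/n_c) = sqrt(1.20536e-08 + 1.35911e-08) = sqrt(2.56447e-08) = 0.00016014
|mean_r - mean_c| = 0.00292167
t = 0.00292167 / 0.00016014 = 18.24

18.24


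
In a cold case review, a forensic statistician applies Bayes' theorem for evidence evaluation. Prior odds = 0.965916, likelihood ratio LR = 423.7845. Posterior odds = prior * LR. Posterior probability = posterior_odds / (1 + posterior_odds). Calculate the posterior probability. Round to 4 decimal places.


Bayesian evidence evaluation:
Posterior odds = prior_odds * LR = 0.965916 * 423.7845 = 409.3402
Posterior probability = posterior_odds / (1 + posterior_odds)
= 409.3402 / (1 + 409.3402)
= 409.3402 / 410.3402
= 0.9976

0.9976


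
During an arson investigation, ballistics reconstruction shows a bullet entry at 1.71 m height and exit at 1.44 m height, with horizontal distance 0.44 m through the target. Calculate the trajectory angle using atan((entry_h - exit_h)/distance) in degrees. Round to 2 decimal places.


Bullet trajectory angle:
Height difference = 1.71 - 1.44 = 0.27 m
angle = atan(0.27 / 0.44)
angle = atan(0.613636)
angle = 31.53 degrees

31.53


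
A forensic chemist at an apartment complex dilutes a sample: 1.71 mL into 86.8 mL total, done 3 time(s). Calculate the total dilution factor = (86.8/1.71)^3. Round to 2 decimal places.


Dilution factor calculation:
Single dilution = V_total / V_sample = 86.8 / 1.71 ≈ 50.760234
Number of dilutions = 3
Total DF = (86.8 / 1.71)^3 (full precision, rounded at the end) = 130788.89

130788.89


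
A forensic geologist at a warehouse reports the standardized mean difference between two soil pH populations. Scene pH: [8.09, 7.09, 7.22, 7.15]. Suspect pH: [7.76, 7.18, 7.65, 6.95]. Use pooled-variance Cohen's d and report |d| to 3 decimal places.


Pooled-variance Cohen's d for soil pH comparison:
Scene mean = 29.55 / 4 = 7.3875
Suspect mean = 29.54 / 4 = 7.385
Scene sample variance s_s^2 = 0.222158
Suspect sample variance s_c^2 = 0.147367
Pooled variance = ((n_s-1)*s_s^2 + (n_c-1)*s_c^2) / (n_s + n_c - 2) = 0.184762
Pooled SD = sqrt(0.184762) = 0.42984
Mean difference = 0.0025
|d| = |0.0025| / 0.42984 = 0.006

0.006


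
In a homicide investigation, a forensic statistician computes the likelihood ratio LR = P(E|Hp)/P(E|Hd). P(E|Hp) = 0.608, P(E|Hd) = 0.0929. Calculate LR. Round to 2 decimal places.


Likelihood ratio calculation:
LR = P(E|Hp) / P(E|Hd)
LR = 0.608 / 0.0929
LR = 6.54

6.54


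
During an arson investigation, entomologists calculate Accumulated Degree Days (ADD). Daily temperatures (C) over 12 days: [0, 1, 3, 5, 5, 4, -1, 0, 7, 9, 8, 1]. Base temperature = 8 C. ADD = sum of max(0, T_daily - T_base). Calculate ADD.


Computing ADD day by day:
Day 1: max(0, 0 - 8) = 0
Day 2: max(0, 1 - 8) = 0
Day 3: max(0, 3 - 8) = 0
Day 4: max(0, 5 - 8) = 0
Day 5: max(0, 5 - 8) = 0
Day 6: max(0, 4 - 8) = 0
Day 7: max(0, -1 - 8) = 0
Day 8: max(0, 0 - 8) = 0
Day 9: max(0, 7 - 8) = 0
Day 10: max(0, 9 - 8) = 1
Day 11: max(0, 8 - 8) = 0
Day 12: max(0, 1 - 8) = 0
Total ADD = 1

1


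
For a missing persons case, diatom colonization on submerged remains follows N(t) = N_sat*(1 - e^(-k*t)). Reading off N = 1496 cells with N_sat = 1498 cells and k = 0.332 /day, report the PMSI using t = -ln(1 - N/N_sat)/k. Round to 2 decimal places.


PMSI from diatom colonization curve:
N / N_sat = 1496 / 1498 = 0.998665
1 - N/N_sat = 0.001335
ln(1 - N/N_sat) = -6.618824
t = -ln(1 - N/N_sat) / k = -(-6.618824) / 0.332 = 19.94 days

19.94


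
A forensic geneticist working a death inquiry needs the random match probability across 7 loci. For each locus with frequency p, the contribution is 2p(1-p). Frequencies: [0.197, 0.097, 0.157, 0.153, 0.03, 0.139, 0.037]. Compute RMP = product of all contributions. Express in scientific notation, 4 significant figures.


Computing RMP for 7 loci:
Locus 1: 2 * 0.197 * 0.803 = 0.316382
Locus 2: 2 * 0.097 * 0.903 = 0.175182
Locus 3: 2 * 0.157 * 0.843 = 0.264702
Locus 4: 2 * 0.153 * 0.847 = 0.259182
Locus 5: 2 * 0.03 * 0.97 = 0.0582
Locus 6: 2 * 0.139 * 0.861 = 0.239358
Locus 7: 2 * 0.037 * 0.963 = 0.071262
RMP = 3.775e-06

3.775e-06


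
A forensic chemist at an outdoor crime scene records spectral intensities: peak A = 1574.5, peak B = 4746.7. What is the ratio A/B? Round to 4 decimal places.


Spectral peak ratio:
Peak A = 1574.5 counts
Peak B = 4746.7 counts
Ratio = 1574.5 / 4746.7 = 0.3317

0.3317


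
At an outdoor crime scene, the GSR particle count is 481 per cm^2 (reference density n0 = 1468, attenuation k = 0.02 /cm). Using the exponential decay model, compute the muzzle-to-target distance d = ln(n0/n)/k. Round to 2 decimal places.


GSR distance calculation:
n0/n = 1468 / 481 = 3.051975
ln(n0/n) = 1.115789
d = 1.115789 / 0.02 = 55.79 cm

55.79


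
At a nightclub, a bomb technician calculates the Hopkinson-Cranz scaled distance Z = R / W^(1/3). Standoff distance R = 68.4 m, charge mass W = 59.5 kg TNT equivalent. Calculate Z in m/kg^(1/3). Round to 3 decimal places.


Scaled distance calculation:
W^(1/3) = 59.5^(1/3) = 3.903963
Z = R / W^(1/3) = 68.4 / 3.903963
Z = 17.521 m/kg^(1/3)

17.521


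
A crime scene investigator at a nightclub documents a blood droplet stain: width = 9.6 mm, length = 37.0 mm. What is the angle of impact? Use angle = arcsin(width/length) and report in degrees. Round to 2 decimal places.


Blood spatter impact angle calculation:
width / length = 9.6 / 37.0 = 0.259459
angle = arcsin(0.259459)
angle = 15.04 degrees

15.04


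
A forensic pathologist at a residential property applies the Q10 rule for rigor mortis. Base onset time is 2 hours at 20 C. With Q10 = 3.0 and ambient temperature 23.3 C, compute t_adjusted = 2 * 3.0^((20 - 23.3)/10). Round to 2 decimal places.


Rigor mortis time adjustment:
Exponent = (T_ref - T_actual) / 10 = (20 - 23.3) / 10 = -0.33
Q10 factor = 3.0^-0.33 = 0.69591
t_adjusted = 2 * 0.69591 = 1.39 hours

1.39


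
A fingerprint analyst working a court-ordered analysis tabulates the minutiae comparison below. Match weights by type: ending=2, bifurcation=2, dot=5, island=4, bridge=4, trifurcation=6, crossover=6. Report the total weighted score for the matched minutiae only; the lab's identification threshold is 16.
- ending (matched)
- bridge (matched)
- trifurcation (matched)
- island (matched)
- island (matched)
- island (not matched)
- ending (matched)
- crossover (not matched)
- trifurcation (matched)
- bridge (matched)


Weighted minutiae match score:
  ending: matched, +2 (running total 2)
  bridge: matched, +4 (running total 6)
  trifurcation: matched, +6 (running total 12)
  island: matched, +4 (running total 16)
  island: matched, +4 (running total 20)
  island: not matched, +0
  ending: matched, +2 (running total 22)
  crossover: not matched, +0
  trifurcation: matched, +6 (running total 28)
  bridge: matched, +4 (running total 32)
Total score = 32
Threshold = 16; verdict = identification

32


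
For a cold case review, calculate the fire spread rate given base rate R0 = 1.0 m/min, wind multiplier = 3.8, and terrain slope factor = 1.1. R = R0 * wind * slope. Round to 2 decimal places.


Fire spread rate calculation:
R = R0 * wind_factor * slope_factor
= 1.0 * 3.8 * 1.1
= 3.8 * 1.1
= 4.18 m/min

4.18
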